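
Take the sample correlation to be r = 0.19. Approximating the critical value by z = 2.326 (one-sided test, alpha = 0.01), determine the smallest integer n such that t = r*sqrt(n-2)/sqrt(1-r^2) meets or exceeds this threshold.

147

r√(n−2)/√(1−r²) ≥ 2.326  ⇔  n−2 ≥ (2.326)²·(1−r²)/r²
(1−r²)/r² = (1−0.0361)/0.0361 = 26.7008
n ≥ 2 + 5.410276·26.7008 = 2 + 144.4587 = 146.4587
⌈146.4587⌉ = 147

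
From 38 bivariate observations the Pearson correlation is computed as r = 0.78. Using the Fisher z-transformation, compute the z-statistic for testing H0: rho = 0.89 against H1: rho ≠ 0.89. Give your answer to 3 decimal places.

z_r = atanh(0.78) = 1.045371,  z_0 = atanh(0.89) = 1.421926
SE = 1/√(n−3) = 1/√35 = 0.169031
z = (z_r − z_0)/SE = (1.045371 − 1.421926) / 0.169031 = -0.376555 / 0.169031 = -2.228

-2.228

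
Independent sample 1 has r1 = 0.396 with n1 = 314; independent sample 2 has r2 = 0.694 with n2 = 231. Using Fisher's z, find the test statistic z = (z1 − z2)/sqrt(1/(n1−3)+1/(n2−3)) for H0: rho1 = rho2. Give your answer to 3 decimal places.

Fisher z-transforms: z1 = atanh(0.396) = 0.418896, z2 = atanh(0.694) = 0.855631; difference d = -0.436735
Var(d) = 1/311 + 1/228 = 0.0032154 + 0.0043860 = 0.0076014
z = d/√Var(d) = -0.436735 / √0.0076014 = -0.436735 / 0.087186 = -5.009

-5.009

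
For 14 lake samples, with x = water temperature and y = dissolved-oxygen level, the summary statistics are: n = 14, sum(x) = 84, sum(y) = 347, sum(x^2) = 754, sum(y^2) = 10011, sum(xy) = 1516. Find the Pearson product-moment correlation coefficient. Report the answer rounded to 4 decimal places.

S_xy = nΣxy − ΣxΣy = 14·1516 − 84·347 = 21224 − 29148 = -7924
S_xx = nΣx² − (Σx)² = 14·754 − 84² = 10556 − 7056 = 3500
S_yy = nΣy² − (Σy)² = 14·10011 − 347² = 140154 − 120409 = 19745
r = S_xy / √(S_xx·S_yy) = -7924 / √(3500·19745) = -7924 / √69107500 = -7924 / 8313.0921 = -0.9532

-0.9532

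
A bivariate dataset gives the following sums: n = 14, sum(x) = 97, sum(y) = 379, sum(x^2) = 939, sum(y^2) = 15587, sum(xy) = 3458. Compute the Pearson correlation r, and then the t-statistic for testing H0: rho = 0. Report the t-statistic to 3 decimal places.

3.375

S_xy = nΣxy − ΣxΣy = 14·3458 − 97·379 = 48412 − 36763 = 11649
S_xx = nΣx² − (Σx)² = 14·939 − 97² = 13146 − 9409 = 3737
S_yy = nΣy² − (Σy)² = 14·15587 − 379² = 218218 − 143641 = 74577
r = S_xy / √(S_xx·S_yy) = 11649 / √(3737·74577) = 11649 / √278694249 = 11649 / 16694.1382 = 0.6978
t = r·√(n−2)/√(1−r²) = 0.6978·√12 / √(1−0.486925) = 2.417250 / 0.716293 = 3.375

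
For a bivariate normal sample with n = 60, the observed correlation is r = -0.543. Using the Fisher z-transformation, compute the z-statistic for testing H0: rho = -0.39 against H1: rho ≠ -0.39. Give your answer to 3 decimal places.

z_r = atanh(-0.543) = -0.608400,  z_0 = atanh(-0.39) = -0.411800
SE = 1/√(n−3) = 1/√57 = 0.132453
z = (z_r − z_0)/SE = (-0.608400 − (-0.411800)) / 0.132453 = -0.196600 / 0.132453 = -1.484

-1.484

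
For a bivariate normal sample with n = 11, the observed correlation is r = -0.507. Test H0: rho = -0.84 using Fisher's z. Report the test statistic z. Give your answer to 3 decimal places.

Fisher z: atanh(-0.507) = -0.558684, atanh(-0.84) = -1.221174
z = (z_r − z_0)·√(n−3) = (-0.558684 − (-1.221174))·√8 = 0.662490 · 2.828427 = 1.874

1.874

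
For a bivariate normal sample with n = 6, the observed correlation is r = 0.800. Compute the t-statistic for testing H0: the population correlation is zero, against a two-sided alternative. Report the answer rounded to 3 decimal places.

2.667

1 − r² = 1 − 0.640000 = 0.360000;  √(1−r²) = 0.600000
√(n−2) = √4 = 2.000000
t = r·√(n−2)/√(1−r²) = 0.800 · 2.000000 / 0.600000 = 2.667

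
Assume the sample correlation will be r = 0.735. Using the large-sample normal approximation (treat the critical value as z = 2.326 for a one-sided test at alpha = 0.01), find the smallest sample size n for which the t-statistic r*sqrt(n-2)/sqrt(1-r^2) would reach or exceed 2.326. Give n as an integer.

Need r·√(n−2)/√(1−r²) ≥ 2.326
√(n−2) ≥ 2.326·√(1−0.540225) / 0.735 = 2.326·0.678067 / 0.735 = 2.1458
n−2 ≥ 4.6045  ⇒  n ≥ 6.6045
Smallest integer n = 7

7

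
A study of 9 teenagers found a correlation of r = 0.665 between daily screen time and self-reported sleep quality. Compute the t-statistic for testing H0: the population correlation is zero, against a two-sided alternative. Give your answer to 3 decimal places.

2.356

t = r·√(n−2) / √(1−r²) with r = 0.665, n = 9
  = 0.665·√7 / √(1 − 0.442225)
  = 0.665·2.645751 / 0.746843
  = 1.759424 / 0.746843 = 2.356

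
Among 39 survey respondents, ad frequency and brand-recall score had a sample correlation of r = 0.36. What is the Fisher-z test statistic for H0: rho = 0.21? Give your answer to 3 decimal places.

0.982

z_r = atanh(0.36) = 0.376886,  z_0 = atanh(0.21) = 0.213171
SE = 1/√(n−3) = 1/√36 = 0.166667
z = (z_r − z_0)/SE = (0.376886 − 0.213171) / 0.166667 = 0.163715 / 0.166667 = 0.982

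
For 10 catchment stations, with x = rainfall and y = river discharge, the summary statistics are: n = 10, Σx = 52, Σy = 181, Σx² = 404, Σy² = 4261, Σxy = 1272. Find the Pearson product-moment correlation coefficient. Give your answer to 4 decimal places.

0.9119

Numerator: nΣxy − (Σx)(Σy) = 10·1272 − (52)(181) = 3308
Denominator: √[(nΣx²−(Σx)²)(nΣy²−(Σy)²)]
  nΣx²−(Σx)² = 10·404 − 2704 = 1336;  nΣy²−(Σy)² = 10·4261 − 32761 = 9849
  √(1336·9849) = √13158264 = 3627.4321
r = 3308 / 3627.4321 = 0.9119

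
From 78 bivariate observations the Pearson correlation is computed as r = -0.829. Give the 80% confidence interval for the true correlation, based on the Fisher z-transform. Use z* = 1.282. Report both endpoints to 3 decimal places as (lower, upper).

(-0.870, -0.777)

z_r = atanh(-0.829) = -1.184931;  SE = 1/√(n−3) = 1/√75 = 0.115470
z-limits: -1.184931 ± 1.282·0.115470 = -1.184931 ± 0.148033 = [-1.332964, -1.036898]
ρ-limits: (tanh -1.332964, tanh -1.036898) = (-0.870, -0.777)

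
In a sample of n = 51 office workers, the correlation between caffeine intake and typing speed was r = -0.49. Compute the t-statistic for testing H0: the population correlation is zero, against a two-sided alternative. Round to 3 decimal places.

-3.935

1 − r² = 1 − 0.2401 = 0.7599;  √(1−r²) = 0.871722
√(n−2) = √49 = 7.000000
t = r·√(n−2)/√(1−r²) = -0.49 · 7.000000 / 0.871722 = -3.935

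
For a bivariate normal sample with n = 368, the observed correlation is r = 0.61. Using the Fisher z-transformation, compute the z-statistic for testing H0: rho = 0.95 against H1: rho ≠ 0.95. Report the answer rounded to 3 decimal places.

-21.452

Fisher z: atanh(0.61) = 0.708921, atanh(0.95) = 1.831781
z = (z_r − z_0)·√(n−3) = (0.708921 − 1.831781)·√365 = -1.122860 · 19.104973 = -21.452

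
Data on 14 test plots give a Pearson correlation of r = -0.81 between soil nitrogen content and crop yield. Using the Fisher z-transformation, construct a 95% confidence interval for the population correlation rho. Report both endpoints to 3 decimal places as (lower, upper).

Fisher z: z_r = atanh(r) = ½·ln((1+(-0.81))/(1−(-0.81))) = -1.127029
SE(z) = 1/√(n−3) = 1/√11 = 0.301511
95% ⇒ z* = 1.960; margin = 1.960·0.301511 = 0.590962
CI on z-scale: (-1.717991, -0.536067)
Back-transform: tanh(-1.717991) = -0.937621, tanh(-0.536067) = -0.490005

(-0.938, -0.490)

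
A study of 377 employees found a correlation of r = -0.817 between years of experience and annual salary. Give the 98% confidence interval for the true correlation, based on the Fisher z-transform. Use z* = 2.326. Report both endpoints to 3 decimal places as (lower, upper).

(-0.853, -0.773)

z_r = atanh(-0.817) = -1.147728;  SE = 1/√(n−3) = 1/√374 = 0.051709
z-limits: -1.147728 ± 2.326·0.051709 = -1.147728 ± 0.120275 = [-1.268003, -1.027453]
ρ-limits: (tanh -1.268003, tanh -1.027453) = (-0.853, -0.773)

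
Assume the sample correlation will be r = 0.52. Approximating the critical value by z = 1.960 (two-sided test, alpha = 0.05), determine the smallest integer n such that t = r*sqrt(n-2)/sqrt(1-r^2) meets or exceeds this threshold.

13

r√(n−2)/√(1−r²) ≥ 1.960  ⇔  n−2 ≥ (1.960)²·(1−r²)/r²
(1−r²)/r² = (1−0.2704)/0.2704 = 2.6982
n ≥ 2 + 3.8416·2.6982 = 2 + 10.3654 = 12.3654
⌈12.3654⌉ = 13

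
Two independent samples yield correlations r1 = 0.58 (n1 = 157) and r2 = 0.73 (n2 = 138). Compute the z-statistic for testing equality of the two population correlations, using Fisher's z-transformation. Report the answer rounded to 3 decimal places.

z1 = atanh(0.58) = 0.662463,  z2 = atanh(0.73) = 0.928727
SE = √(1/(n1−3) + 1/(n2−3)) = √(1/154 + 1/135) = √(0.0064935 + 0.0074074) = √0.0139009 = 0.117902
z = (z1 − z2)/SE = (0.662463 − 0.928727) / 0.117902 = -0.266264 / 0.117902 = -2.258

-2.258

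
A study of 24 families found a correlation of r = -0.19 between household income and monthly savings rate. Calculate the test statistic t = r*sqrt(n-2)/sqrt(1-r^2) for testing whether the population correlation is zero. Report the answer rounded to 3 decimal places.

-0.908

t = r·√(n−2) / √(1−r²) with r = -0.19, n = 24
  = -0.19·√22 / √(1 − 0.0361)
  = -0.19·4.690416 / 0.981784
  = -0.891179 / 0.981784 = -0.908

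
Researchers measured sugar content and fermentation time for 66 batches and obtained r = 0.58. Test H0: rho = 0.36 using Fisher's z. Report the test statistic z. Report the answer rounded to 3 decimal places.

2.267

Fisher z: atanh(0.58) = 0.662463, atanh(0.36) = 0.376886
z = (z_r − z_0)·√(n−3) = (0.662463 − 0.376886)·√63 = 0.285577 · 7.937254 = 2.267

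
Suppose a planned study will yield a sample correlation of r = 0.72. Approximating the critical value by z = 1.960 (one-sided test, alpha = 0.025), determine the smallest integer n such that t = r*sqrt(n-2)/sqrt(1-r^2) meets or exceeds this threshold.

6

r√(n−2)/√(1−r²) ≥ 1.960  ⇔  n−2 ≥ (1.960)²·(1−r²)/r²
(1−r²)/r² = (1−0.5184)/0.5184 = 0.9290
n ≥ 2 + 3.8416·0.9290 = 2 + 3.5688 = 5.5688
⌈5.5688⌉ = 6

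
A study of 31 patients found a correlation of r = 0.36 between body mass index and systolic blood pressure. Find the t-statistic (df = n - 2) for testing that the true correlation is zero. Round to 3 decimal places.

2.078

t = r·√(n−2) / √(1−r²) with r = 0.36, n = 31
  = 0.36·√29 / √(1 − 0.1296)
  = 0.36·5.385165 / 0.932952
  = 1.938659 / 0.932952 = 2.078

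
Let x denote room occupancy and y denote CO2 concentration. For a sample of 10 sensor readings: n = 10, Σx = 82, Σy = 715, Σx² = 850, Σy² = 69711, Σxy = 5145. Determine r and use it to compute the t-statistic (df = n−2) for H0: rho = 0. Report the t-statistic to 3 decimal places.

S_xy = nΣxy − ΣxΣy = 10·5145 − 82·715 = 51450 − 58630 = -7180
S_xx = nΣx² − (Σx)² = 10·850 − 82² = 8500 − 6724 = 1776
S_yy = nΣy² − (Σy)² = 10·69711 − 715² = 697110 − 511225 = 185885
r = S_xy / √(S_xx·S_yy) = -7180 / √(1776·185885) = -7180 / √330131760 = -7180 / 18169.5283 = -0.3952
t = r·√(n−2)/√(1−r²) = -0.3952·√8 / √(1−0.156183) = -1.117794 / 0.918595 = -1.217

-1.217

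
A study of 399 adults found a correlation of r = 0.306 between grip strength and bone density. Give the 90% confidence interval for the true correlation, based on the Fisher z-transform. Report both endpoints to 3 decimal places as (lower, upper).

z_r = atanh(0.306) = 0.316126;  SE = 1/√(n−3) = 1/√396 = 0.050252
z-limits: 0.316126 ± 1.645·0.050252 = 0.316126 ± 0.082665 = [0.233461, 0.398791]
ρ-limits: (tanh 0.233461, tanh 0.398791) = (0.229, 0.379)

(0.229, 0.379)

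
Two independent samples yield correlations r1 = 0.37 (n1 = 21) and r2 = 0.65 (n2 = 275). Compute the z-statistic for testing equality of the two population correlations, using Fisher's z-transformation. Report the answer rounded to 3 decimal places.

Fisher z-transforms: z1 = atanh(0.37) = 0.388423, z2 = atanh(0.65) = 0.775299; difference d = -0.386876
Var(d) = 1/18 + 1/272 = 0.0555556 + 0.0036765 = 0.0592321
z = d/√Var(d) = -0.386876 / √0.0592321 = -0.386876 / 0.243376 = -1.590

-1.590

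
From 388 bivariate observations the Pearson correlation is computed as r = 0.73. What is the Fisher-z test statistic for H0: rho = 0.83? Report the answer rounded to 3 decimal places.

Fisher z: atanh(0.73) = 0.928727, atanh(0.83) = 1.188136
z = (z_r − z_0)·√(n−3) = (0.928727 − 1.188136)·√385 = -0.259409 · 19.621417 = -5.090

-5.090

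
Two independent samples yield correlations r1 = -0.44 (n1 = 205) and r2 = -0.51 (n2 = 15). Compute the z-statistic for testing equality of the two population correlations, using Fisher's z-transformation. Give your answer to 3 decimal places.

0.305

Fisher z-transforms: z1 = atanh(-0.44) = -0.472231, z2 = atanh(-0.51) = -0.562730; difference d = 0.090499
Var(d) = 1/202 + 1/12 = 0.0049505 + 0.0833333 = 0.0882838
z = d/√Var(d) = 0.090499 / √0.0882838 = 0.090499 / 0.297126 = 0.305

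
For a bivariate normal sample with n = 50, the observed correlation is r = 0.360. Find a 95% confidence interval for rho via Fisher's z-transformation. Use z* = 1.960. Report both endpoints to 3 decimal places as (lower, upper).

(0.091, 0.580)

z_r = atanh(0.360) = 0.376886;  SE = 1/√(n−3) = 1/√47 = 0.145865
z-limits: 0.376886 ± 1.960·0.145865 = 0.376886 ± 0.285895 = [0.090991, 0.662781]
ρ-limits: (tanh 0.090991, tanh 0.662781) = (0.091, 0.580)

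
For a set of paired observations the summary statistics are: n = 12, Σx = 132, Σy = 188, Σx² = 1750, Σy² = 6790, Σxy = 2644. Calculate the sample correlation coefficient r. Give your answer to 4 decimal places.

0.5381

Numerator: nΣxy − (Σx)(Σy) = 12·2644 − (132)(188) = 6912
Denominator: √[(nΣx²−(Σx)²)(nΣy²−(Σy)²)]
  nΣx²−(Σx)² = 12·1750 − 17424 = 3576;  nΣy²−(Σy)² = 12·6790 − 35344 = 46136
  √(3576·46136) = √164982336 = 12844.5450
r = 6912 / 12844.5450 = 0.5381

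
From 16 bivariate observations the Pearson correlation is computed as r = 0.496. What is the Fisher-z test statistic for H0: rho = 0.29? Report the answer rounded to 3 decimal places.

z_r = atanh(0.496) = 0.543987,  z_0 = atanh(0.29) = 0.298566
SE = 1/√(n−3) = 1/√13 = 0.277350
z = (z_r − z_0)/SE = (0.543987 − 0.298566) / 0.277350 = 0.245421 / 0.277350 = 0.885

0.885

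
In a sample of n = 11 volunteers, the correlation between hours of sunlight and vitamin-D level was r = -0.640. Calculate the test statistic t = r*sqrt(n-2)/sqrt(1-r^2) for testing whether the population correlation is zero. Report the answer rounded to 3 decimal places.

-2.499

t = r·√(n−2) / √(1−r²) with r = -0.640, n = 11
  = -0.640·√9 / √(1 − 0.409600)
  = -0.640·3.000000 / 0.768375
  = -1.920000 / 0.768375 = -2.499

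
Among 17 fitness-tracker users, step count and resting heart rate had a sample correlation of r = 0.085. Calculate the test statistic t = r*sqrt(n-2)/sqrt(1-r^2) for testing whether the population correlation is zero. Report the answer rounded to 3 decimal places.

0.330

1 − r² = 1 − 0.007225 = 0.992775;  √(1−r²) = 0.996381
√(n−2) = √15 = 3.872983
t = r·√(n−2)/√(1−r²) = 0.085 · 3.872983 / 0.996381 = 0.330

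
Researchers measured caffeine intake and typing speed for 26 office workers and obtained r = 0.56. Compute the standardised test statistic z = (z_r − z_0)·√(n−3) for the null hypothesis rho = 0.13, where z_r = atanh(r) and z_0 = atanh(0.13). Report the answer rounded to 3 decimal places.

z_r = atanh(0.56) = 0.632833,  z_0 = atanh(0.13) = 0.130740
SE = 1/√(n−3) = 1/√23 = 0.208514
z = (z_r − z_0)/SE = (0.632833 − 0.130740) / 0.208514 = 0.502093 / 0.208514 = 2.408

2.408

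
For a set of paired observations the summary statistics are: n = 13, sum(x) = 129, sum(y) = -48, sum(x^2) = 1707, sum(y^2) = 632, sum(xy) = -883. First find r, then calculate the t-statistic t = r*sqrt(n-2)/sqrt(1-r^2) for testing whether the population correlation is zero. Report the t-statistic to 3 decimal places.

-7.955

S_xy = nΣxy − ΣxΣy = 13·(-883) − 129·(-48) = -11479 − (-6192) = -5287
S_xx = nΣx² − (Σx)² = 13·1707 − 129² = 22191 − 16641 = 5550
S_yy = nΣy² − (Σy)² = 13·632 − (-48)² = 8216 − 2304 = 5912
r = S_xy / √(S_xx·S_yy) = -5287 / √(5550·5912) = -5287 / √32811600 = -5287 / 5728.1411 = -0.9230
t = r·√(n−2)/√(1−r²) = -0.9230·√11 / √(1−0.851929) = -3.061245 / 0.384800 = -7.955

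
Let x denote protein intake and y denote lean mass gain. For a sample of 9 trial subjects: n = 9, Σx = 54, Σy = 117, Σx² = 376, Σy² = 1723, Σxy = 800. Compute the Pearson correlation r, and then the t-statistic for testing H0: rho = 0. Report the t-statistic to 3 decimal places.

8.643

Numerator: nΣxy − (Σx)(Σy) = 9·800 − (54)(117) = 882
Denominator: √[(nΣx²−(Σx)²)(nΣy²−(Σy)²)]
  nΣx²−(Σx)² = 9·376 − 2916 = 468;  nΣy²−(Σy)² = 9·1723 − 13689 = 1818
  √(468·1818) = √850824 = 922.4012
r = 882 / 922.4012 = 0.9562
t = r·√(n−2)/√(1−r²) = 0.9562·√7 / √(1−0.914318) = 2.529867 / 0.292715 = 8.643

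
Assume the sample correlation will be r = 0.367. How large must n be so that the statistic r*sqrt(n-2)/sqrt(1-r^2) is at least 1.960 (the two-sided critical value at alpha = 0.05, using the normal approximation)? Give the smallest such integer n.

27

r√(n−2)/√(1−r²) ≥ 1.960  ⇔  n−2 ≥ (1.960)²·(1−r²)/r²
(1−r²)/r² = (1−0.134689)/0.134689 = 6.4245
n ≥ 2 + 3.8416·6.4245 = 2 + 24.6804 = 26.6804
⌈26.6804⌉ = 27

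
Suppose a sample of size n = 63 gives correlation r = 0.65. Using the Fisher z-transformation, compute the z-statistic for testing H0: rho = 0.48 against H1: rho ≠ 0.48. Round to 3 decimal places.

z_r = atanh(0.65) = 0.775299,  z_0 = atanh(0.48) = 0.522984
SE = 1/√(n−3) = 1/√60 = 0.129099
z = (z_r − z_0)/SE = (0.775299 − 0.522984) / 0.129099 = 0.252315 / 0.129099 = 1.954

1.954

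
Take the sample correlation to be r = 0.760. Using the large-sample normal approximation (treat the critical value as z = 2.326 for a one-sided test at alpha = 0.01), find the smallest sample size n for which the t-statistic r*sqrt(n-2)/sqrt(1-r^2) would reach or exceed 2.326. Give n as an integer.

r√(n−2)/√(1−r²) ≥ 2.326  ⇔  n−2 ≥ (2.326)²·(1−r²)/r²
(1−r²)/r² = (1−0.577600)/0.577600 = 0.7313
n ≥ 2 + 5.410276·0.7313 = 2 + 3.9565 = 5.9565
⌈5.9565⌉ = 6

6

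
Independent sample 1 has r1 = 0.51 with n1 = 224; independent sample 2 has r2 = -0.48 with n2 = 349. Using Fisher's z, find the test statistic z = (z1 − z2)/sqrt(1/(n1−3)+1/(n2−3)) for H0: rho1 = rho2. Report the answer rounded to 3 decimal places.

12.608

Fisher z-transforms: z1 = atanh(0.51) = 0.562730, z2 = atanh(-0.48) = -0.522984; difference d = 1.085714
Var(d) = 1/221 + 1/346 = 0.0045249 + 0.0028902 = 0.0074151
z = d/√Var(d) = 1.085714 / √0.0074151 = 1.085714 / 0.086111 = 12.608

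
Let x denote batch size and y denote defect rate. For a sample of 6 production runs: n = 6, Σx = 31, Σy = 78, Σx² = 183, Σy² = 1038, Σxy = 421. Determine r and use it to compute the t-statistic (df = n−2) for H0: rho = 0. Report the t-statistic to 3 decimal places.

2.405

S_xy = nΣxy − ΣxΣy = 6·421 − 31·78 = 2526 − 2418 = 108
S_xx = nΣx² − (Σx)² = 6·183 − 31² = 1098 − 961 = 137
S_yy = nΣy² − (Σy)² = 6·1038 − 78² = 6228 − 6084 = 144
r = S_xy / √(S_xx·S_yy) = 108 / √(137·144) = 108 / √19728 = 108 / 140.4564 = 0.7689
t = r·√(n−2)/√(1−r²) = 0.7689·√4 / √(1−0.591207) = 1.537800 / 0.639369 = 2.405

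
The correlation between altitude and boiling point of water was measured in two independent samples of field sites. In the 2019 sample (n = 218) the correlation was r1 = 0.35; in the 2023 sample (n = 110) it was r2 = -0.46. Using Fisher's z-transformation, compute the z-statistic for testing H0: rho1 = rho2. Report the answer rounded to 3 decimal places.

z1 = atanh(0.35) = 0.365444,  z2 = atanh(-0.46) = -0.497311
SE = √(1/(n1−3) + 1/(n2−3)) = √(1/215 + 1/107) = √(0.0046512 + 0.0093458) = √0.0139970 = 0.118309
z = (z1 − z2)/SE = (0.365444 − (-0.497311)) / 0.118309 = 0.862755 / 0.118309 = 7.292

7.292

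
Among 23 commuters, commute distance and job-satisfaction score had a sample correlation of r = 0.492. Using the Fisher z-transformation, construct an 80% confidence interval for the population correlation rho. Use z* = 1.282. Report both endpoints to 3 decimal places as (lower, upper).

(0.247, 0.678)

z_r = atanh(0.492) = 0.538696;  SE = 1/√(n−3) = 1/√20 = 0.223607
z-limits: 0.538696 ± 1.282·0.223607 = 0.538696 ± 0.286664 = [0.252032, 0.825360]
ρ-limits: (tanh 0.252032, tanh 0.825360) = (0.247, 0.678)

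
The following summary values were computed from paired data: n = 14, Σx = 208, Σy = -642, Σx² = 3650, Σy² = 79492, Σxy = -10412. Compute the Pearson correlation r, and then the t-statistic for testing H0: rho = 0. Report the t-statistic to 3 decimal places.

S_xy = nΣxy − ΣxΣy = 14·(-10412) − 208·(-642) = -145768 − (-133536) = -12232
S_xx = nΣx² − (Σx)² = 14·3650 − 208² = 51100 − 43264 = 7836
S_yy = nΣy² − (Σy)² = 14·79492 − (-642)² = 1112888 − 412164 = 700724
r = S_xy / √(S_xx·S_yy) = -12232 / √(7836·700724) = -12232 / √5490873264 = -12232 / 74100.4269 = -0.1651
t = r·√(n−2)/√(1−r²) = -0.1651·√12 / √(1−0.027258) = -0.571923 / 0.986277 = -0.580

-0.580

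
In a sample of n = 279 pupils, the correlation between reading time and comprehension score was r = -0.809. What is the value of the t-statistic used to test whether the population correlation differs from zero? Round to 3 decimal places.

-22.906

t = r·√(n−2) / √(1−r²) with r = -0.809, n = 279
  = -0.809·√277 / √(1 − 0.654481)
  = -0.809·16.643317 / 0.587809
  = -13.464443 / 0.587809 = -22.906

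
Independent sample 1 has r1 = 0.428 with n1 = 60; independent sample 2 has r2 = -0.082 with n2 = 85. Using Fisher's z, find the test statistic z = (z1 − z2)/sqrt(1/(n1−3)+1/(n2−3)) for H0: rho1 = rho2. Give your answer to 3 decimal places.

Fisher z-transforms: z1 = atanh(0.428) = 0.457446, z2 = atanh(-0.082) = -0.082185; difference d = 0.539631
Var(d) = 1/57 + 1/82 = 0.0175439 + 0.0121951 = 0.0297390
z = d/√Var(d) = 0.539631 / √0.0297390 = 0.539631 / 0.172450 = 3.129

3.129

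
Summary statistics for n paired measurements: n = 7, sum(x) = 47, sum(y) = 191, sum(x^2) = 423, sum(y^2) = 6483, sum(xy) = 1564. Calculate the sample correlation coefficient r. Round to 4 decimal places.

Numerator: nΣxy − (Σx)(Σy) = 7·1564 − (47)(191) = 1971
Denominator: √[(nΣx²−(Σx)²)(nΣy²−(Σy)²)]
  nΣx²−(Σx)² = 7·423 − 2209 = 752;  nΣy²−(Σy)² = 7·6483 − 36481 = 8900
  √(752·8900) = √6692800 = 2587.0446
r = 1971 / 2587.0446 = 0.7619

0.7619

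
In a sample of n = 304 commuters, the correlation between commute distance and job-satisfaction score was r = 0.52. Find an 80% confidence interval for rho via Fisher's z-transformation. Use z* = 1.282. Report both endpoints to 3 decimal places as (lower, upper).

z_r = atanh(0.52) = 0.576340;  SE = 1/√(n−3) = 1/√301 = 0.057639
z-limits: 0.576340 ± 1.282·0.057639 = 0.576340 ± 0.073893 = [0.502447, 0.650233]
ρ-limits: (tanh 0.502447, tanh 0.650233) = (0.464, 0.572)

(0.464, 0.572)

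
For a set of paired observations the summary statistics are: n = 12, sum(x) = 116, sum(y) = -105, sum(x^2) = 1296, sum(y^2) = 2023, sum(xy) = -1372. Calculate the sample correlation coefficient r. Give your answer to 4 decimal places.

-0.8129

Numerator: nΣxy − (Σx)(Σy) = 12·(-1372) − (116)(-105) = -4284
Denominator: √[(nΣx²−(Σx)²)(nΣy²−(Σy)²)]
  nΣx²−(Σx)² = 12·1296 − 13456 = 2096;  nΣy²−(Σy)² = 12·2023 − 11025 = 13251
  √(2096·13251) = √27774096 = 5270.1135
r = -4284 / 5270.1135 = -0.8129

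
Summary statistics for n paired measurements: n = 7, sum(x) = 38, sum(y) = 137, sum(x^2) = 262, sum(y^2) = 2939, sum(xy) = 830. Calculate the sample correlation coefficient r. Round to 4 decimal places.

0.7201

S_xy = nΣxy − ΣxΣy = 7·830 − 38·137 = 5810 − 5206 = 604
S_xx = nΣx² − (Σx)² = 7·262 − 38² = 1834 − 1444 = 390
S_yy = nΣy² − (Σy)² = 7·2939 − 137² = 20573 − 18769 = 1804
r = S_xy / √(S_xx·S_yy) = 604 / √(390·1804) = 604 / √703560 = 604 / 838.7848 = 0.7201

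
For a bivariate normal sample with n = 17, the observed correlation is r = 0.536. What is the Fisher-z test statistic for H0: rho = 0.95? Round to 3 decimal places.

z_r = atanh(0.536) = 0.598526,  z_0 = atanh(0.95) = 1.831781
SE = 1/√(n−3) = 1/√14 = 0.267261
z = (z_r − z_0)/SE = (0.598526 − 1.831781) / 0.267261 = -1.233255 / 0.267261 = -4.614

-4.614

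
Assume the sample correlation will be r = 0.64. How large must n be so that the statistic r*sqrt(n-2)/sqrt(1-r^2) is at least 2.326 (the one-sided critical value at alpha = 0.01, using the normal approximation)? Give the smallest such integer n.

Need r·√(n−2)/√(1−r²) ≥ 2.326
√(n−2) ≥ 2.326·√(1−0.4096) / 0.64 = 2.326·0.768375 / 0.64 = 2.7926
n−2 ≥ 7.7986  ⇒  n ≥ 9.7986
Smallest integer n = 10

10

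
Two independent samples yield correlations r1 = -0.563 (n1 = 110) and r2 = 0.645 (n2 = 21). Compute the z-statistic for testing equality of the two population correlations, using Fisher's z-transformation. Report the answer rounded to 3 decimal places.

Fisher z-transforms: z1 = atanh(-0.563) = -0.637215, z2 = atanh(0.645) = 0.766689; difference d = -1.403904
Var(d) = 1/107 + 1/18 = 0.0093458 + 0.0555556 = 0.0649014
z = d/√Var(d) = -1.403904 / √0.0649014 = -1.403904 / 0.254758 = -5.511

-5.511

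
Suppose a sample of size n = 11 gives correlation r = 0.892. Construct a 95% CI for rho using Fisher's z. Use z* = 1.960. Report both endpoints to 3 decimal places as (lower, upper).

z_r = atanh(0.892) = 1.431629;  SE = 1/√(n−3) = 1/√8 = 0.353553
z-limits: 1.431629 ± 1.960·0.353553 = 1.431629 ± 0.692964 = [0.738665, 2.124593]
ρ-limits: (tanh 0.738665, tanh 2.124593) = (0.628, 0.972)

(0.628, 0.972)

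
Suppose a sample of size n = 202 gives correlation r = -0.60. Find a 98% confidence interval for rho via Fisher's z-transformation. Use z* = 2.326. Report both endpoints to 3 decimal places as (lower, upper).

(-0.695, -0.484)

Fisher z: z_r = atanh(r) = ½·ln((1+(-0.60))/(1−(-0.60))) = -0.693147
SE(z) = 1/√(n−3) = 1/√199 = 0.070888
98% ⇒ z* = 2.326; margin = 2.326·0.070888 = 0.164885
CI on z-scale: (-0.858032, -0.528262)
Back-transform: tanh(-0.858032) = -0.695242, tanh(-0.528262) = -0.484051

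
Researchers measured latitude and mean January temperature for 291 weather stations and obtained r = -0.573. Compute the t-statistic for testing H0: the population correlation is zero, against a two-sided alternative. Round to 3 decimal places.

1 − r² = 1 − 0.328329 = 0.671671;  √(1−r²) = 0.819555
√(n−2) = √289 = 17.000000
t = r·√(n−2)/√(1−r²) = -0.573 · 17.000000 / 0.819555 = -11.886

-11.886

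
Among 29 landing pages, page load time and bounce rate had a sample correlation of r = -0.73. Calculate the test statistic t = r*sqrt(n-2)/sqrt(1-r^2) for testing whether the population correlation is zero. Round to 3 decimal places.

1 − r² = 1 − 0.5329 = 0.4671;  √(1−r²) = 0.683447
√(n−2) = √27 = 5.196152
t = r·√(n−2)/√(1−r²) = -0.73 · 5.196152 / 0.683447 = -5.550

-5.550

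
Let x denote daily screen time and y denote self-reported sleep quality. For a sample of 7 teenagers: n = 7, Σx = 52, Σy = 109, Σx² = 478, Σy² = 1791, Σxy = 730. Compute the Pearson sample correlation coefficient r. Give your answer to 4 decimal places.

Numerator: nΣxy − (Σx)(Σy) = 7·730 − (52)(109) = -558
Denominator: √[(nΣx²−(Σx)²)(nΣy²−(Σy)²)]
  nΣx²−(Σx)² = 7·478 − 2704 = 642;  nΣy²−(Σy)² = 7·1791 − 11881 = 656
  √(642·656) = √421152 = 648.9622
r = -558 / 648.9622 = -0.8598

-0.8598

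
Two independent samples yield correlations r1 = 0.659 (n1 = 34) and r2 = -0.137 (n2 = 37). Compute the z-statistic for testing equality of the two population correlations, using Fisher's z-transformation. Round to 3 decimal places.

z1 = atanh(0.659) = 0.791044,  z2 = atanh(-0.137) = -0.137867
SE = √(1/(n1−3) + 1/(n2−3)) = √(1/31 + 1/34) = √(0.0322581 + 0.0294118) = √0.0616699 = 0.248334
z = (z1 − z2)/SE = (0.791044 − (-0.137867)) / 0.248334 = 0.928911 / 0.248334 = 3.741

3.741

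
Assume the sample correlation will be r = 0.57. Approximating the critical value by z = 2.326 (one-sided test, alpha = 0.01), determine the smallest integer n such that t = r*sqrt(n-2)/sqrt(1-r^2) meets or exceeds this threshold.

Need r·√(n−2)/√(1−r²) ≥ 2.326
√(n−2) ≥ 2.326·√(1−0.3249) / 0.57 = 2.326·0.821645 / 0.57 = 3.3529
n−2 ≥ 11.2419  ⇒  n ≥ 13.2419
Smallest integer n = 14

14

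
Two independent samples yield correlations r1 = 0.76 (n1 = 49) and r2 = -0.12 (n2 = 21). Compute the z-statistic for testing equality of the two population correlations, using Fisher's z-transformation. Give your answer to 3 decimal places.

4.017

z1 = atanh(0.76) = 0.996215,  z2 = atanh(-0.12) = -0.120581
SE = √(1/(n1−3) + 1/(n2−3)) = √(1/46 + 1/18) = √(0.0217391 + 0.0555556) = √0.0772947 = 0.278019
z = (z1 − z2)/SE = (0.996215 − (-0.120581)) / 0.278019 = 1.116796 / 0.278019 = 4.017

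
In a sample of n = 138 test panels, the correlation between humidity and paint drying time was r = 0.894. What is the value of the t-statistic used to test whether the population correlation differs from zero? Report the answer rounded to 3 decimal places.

23.268

t = r·√(n−2) / √(1−r²) with r = 0.894, n = 138
  = 0.894·√136 / √(1 − 0.799236)
  = 0.894·11.661904 / 0.448067
  = 10.425742 / 0.448067 = 23.268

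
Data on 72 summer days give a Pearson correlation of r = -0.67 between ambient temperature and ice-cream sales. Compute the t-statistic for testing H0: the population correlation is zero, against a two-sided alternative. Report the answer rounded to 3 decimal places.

t = r·√(n−2) / √(1−r²) with r = -0.67, n = 72
  = -0.67·√70 / √(1 − 0.4489)
  = -0.67·8.366600 / 0.742361
  = -5.605622 / 0.742361 = -7.551

-7.551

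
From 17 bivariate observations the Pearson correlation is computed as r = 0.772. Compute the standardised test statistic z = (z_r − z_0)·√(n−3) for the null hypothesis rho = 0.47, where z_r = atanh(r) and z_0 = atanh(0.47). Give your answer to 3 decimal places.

z_r = atanh(0.772) = 1.025259,  z_0 = atanh(0.47) = 0.510070
SE = 1/√(n−3) = 1/√14 = 0.267261
z = (z_r − z_0)/SE = (1.025259 − 0.510070) / 0.267261 = 0.515189 / 0.267261 = 1.928

1.928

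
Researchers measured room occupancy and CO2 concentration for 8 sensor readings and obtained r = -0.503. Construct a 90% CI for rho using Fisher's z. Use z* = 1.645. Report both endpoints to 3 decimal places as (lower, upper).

Fisher z: z_r = atanh(r) = ½·ln((1+(-0.503))/(1−(-0.503))) = -0.553314
SE(z) = 1/√(n−3) = 1/√5 = 0.447214
90% ⇒ z* = 1.645; margin = 1.645·0.447214 = 0.735667
CI on z-scale: (-1.288981, 0.182353)
Back-transform: tanh(-1.288981) = -0.858859, tanh(0.182353) = 0.180358

(-0.859, 0.180)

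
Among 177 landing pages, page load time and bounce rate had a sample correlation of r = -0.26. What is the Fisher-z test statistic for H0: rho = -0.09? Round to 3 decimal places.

-2.320

Fisher z: atanh(-0.26) = -0.266108, atanh(-0.09) = -0.090244
z = (z_r − z_0)·√(n−3) = (-0.266108 − (-0.090244))·√174 = -0.175864 · 13.190906 = -2.320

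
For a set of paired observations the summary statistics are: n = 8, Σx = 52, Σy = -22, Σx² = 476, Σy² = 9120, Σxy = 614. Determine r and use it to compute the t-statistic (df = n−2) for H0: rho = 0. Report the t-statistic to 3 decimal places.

S_xy = nΣxy − ΣxΣy = 8·614 − 52·(-22) = 4912 − (-1144) = 6056
S_xx = nΣx² − (Σx)² = 8·476 − 52² = 3808 − 2704 = 1104
S_yy = nΣy² − (Σy)² = 8·9120 − (-22)² = 72960 − 484 = 72476
r = S_xy / √(S_xx·S_yy) = 6056 / √(1104·72476) = 6056 / √80013504 = 6056 / 8945.0268 = 0.6770
t = r·√(n−2)/√(1−r²) = 0.6770·√6 / √(1−0.458329) = 1.658305 / 0.735983 = 2.253

2.253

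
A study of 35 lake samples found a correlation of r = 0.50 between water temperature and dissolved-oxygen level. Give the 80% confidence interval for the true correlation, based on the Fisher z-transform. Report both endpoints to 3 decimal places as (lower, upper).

(0.312, 0.650)

z_r = atanh(0.50) = 0.549306;  SE = 1/√(n−3) = 1/√32 = 0.176777
z-limits: 0.549306 ± 1.282·0.176777 = 0.549306 ± 0.226628 = [0.322678, 0.775934]
ρ-limits: (tanh 0.322678, tanh 0.775934) = (0.312, 0.650)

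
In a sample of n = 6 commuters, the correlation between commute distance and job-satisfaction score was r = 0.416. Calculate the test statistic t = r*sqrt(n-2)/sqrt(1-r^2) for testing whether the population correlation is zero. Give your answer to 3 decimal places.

t = r·√(n−2) / √(1−r²) with r = 0.416, n = 6
  = 0.416·√4 / √(1 − 0.173056)
  = 0.416·2.000000 / 0.909365
  = 0.832000 / 0.909365 = 0.915

0.915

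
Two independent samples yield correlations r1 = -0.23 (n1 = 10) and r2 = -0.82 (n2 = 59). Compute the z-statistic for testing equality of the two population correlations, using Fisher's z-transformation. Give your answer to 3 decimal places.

z1 = atanh(-0.23) = -0.234189,  z2 = atanh(-0.82) = -1.156817
SE = √(1/(n1−3) + 1/(n2−3)) = √(1/7 + 1/56) = √(0.1428571 + 0.0178571) = √0.1607142 = 0.400892
z = (z1 − z2)/SE = (-0.234189 − (-1.156817)) / 0.400892 = 0.922628 / 0.400892 = 2.301

2.301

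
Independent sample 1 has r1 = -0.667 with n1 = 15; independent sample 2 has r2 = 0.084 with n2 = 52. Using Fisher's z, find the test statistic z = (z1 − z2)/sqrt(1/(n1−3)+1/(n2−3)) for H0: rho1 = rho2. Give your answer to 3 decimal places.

Fisher z-transforms: z1 = atanh(-0.667) = -0.805319, z2 = atanh(0.084) = 0.084198; difference d = -0.889517
Var(d) = 1/12 + 1/49 = 0.0833333 + 0.0204082 = 0.1037415
z = d/√Var(d) = -0.889517 / √0.1037415 = -0.889517 / 0.322089 = -2.762

-2.762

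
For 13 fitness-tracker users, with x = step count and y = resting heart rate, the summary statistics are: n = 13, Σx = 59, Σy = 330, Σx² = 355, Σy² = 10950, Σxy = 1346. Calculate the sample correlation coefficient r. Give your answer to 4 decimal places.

S_xy = nΣxy − ΣxΣy = 13·1346 − 59·330 = 17498 − 19470 = -1972
S_xx = nΣx² − (Σx)² = 13·355 − 59² = 4615 − 3481 = 1134
S_yy = nΣy² − (Σy)² = 13·10950 − 330² = 142350 − 108900 = 33450
r = S_xy / √(S_xx·S_yy) = -1972 / √(1134·33450) = -1972 / √37932300 = -1972 / 6158.9204 = -0.3202

-0.3202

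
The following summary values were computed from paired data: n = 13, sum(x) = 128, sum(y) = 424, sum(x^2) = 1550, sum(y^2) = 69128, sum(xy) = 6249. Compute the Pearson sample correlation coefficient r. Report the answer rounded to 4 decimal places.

S_xy = nΣxy − ΣxΣy = 13·6249 − 128·424 = 81237 − 54272 = 26965
S_xx = nΣx² − (Σx)² = 13·1550 − 128² = 20150 − 16384 = 3766
S_yy = nΣy² − (Σy)² = 13·69128 − 424² = 898664 − 179776 = 718888
r = S_xy / √(S_xx·S_yy) = 26965 / √(3766·718888) = 26965 / √2707332208 = 26965 / 52032.0306 = 0.5182

0.5182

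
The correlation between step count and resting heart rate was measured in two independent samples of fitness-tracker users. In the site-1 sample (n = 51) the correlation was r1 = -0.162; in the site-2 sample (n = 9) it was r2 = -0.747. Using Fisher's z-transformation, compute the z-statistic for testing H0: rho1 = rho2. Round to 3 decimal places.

Fisher z-transforms: z1 = atanh(-0.162) = -0.163440, z2 = atanh(-0.747) = -0.966133; difference d = 0.802693
Var(d) = 1/48 + 1/6 = 0.0208333 + 0.1666667 = 0.1875000
z = d/√Var(d) = 0.802693 / √0.1875000 = 0.802693 / 0.433013 = 1.854

1.854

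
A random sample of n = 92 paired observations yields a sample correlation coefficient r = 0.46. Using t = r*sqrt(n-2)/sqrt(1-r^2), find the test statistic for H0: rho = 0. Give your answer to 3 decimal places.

t = r·√(n−2) / √(1−r²) with r = 0.46, n = 92
  = 0.46·√90 / √(1 − 0.2116)
  = 0.46·9.486833 / 0.887919
  = 4.363943 / 0.887919 = 4.915

4.915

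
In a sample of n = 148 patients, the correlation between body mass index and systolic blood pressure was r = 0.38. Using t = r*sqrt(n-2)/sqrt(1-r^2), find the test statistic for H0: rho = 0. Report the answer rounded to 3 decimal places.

4.964

1 − r² = 1 − 0.1444 = 0.8556;  √(1−r²) = 0.924986
√(n−2) = √146 = 12.083046
t = r·√(n−2)/√(1−r²) = 0.38 · 12.083046 / 0.924986 = 4.964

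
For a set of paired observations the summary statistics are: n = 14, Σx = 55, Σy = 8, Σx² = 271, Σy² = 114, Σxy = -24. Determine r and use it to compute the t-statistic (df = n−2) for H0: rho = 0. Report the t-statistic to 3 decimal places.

S_xy = nΣxy − ΣxΣy = 14·(-24) − 55·8 = -336 − 440 = -776
S_xx = nΣx² − (Σx)² = 14·271 − 55² = 3794 − 3025 = 769
S_yy = nΣy² − (Σy)² = 14·114 − 8² = 1596 − 64 = 1532
r = S_xy / √(S_xx·S_yy) = -776 / √(769·1532) = -776 / √1178108 = -776 / 1085.4068 = -0.7149
t = r·√(n−2)/√(1−r²) = -0.7149·√12 / √(1−0.511082) = -2.476486 / 0.699227 = -3.542

-3.542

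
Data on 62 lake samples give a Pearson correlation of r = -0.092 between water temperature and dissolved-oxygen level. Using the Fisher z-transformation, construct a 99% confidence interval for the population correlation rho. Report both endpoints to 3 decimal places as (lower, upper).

(-0.403, 0.238)

z_r = atanh(-0.092) = -0.092261;  SE = 1/√(n−3) = 1/√59 = 0.130189
z-limits: -0.092261 ± 2.576·0.130189 = -0.092261 ± 0.335367 = [-0.427628, 0.243106]
ρ-limits: (tanh -0.427628, tanh 0.243106) = (-0.403, 0.238)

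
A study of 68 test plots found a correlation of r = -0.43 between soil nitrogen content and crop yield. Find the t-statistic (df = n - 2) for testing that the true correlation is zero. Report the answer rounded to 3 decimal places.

-3.869

t = r·√(n−2) / √(1−r²) with r = -0.43, n = 68
  = -0.43·√66 / √(1 − 0.1849)
  = -0.43·8.124038 / 0.902829
  = -3.493336 / 0.902829 = -3.869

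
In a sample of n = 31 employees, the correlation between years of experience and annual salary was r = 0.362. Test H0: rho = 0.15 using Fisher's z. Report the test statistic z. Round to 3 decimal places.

Fisher z: atanh(0.362) = 0.379186, atanh(0.15) = 0.151140
z = (z_r − z_0)·√(n−3) = (0.379186 − 0.151140)·√28 = 0.228046 · 5.291503 = 1.207

1.207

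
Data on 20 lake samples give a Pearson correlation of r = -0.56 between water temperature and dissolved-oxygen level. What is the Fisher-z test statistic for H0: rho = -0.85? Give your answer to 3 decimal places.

2.570

Fisher z: atanh(-0.56) = -0.632833, atanh(-0.85) = -1.256153
z = (z_r − z_0)·√(n−3) = (-0.632833 − (-1.256153))·√17 = 0.623320 · 4.123106 = 2.570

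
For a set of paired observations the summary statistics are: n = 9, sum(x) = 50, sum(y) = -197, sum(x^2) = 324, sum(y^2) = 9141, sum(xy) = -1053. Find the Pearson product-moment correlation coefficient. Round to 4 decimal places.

Numerator: nΣxy − (Σx)(Σy) = 9·(-1053) − (50)(-197) = 373
Denominator: √[(nΣx²−(Σx)²)(nΣy²−(Σy)²)]
  nΣx²−(Σx)² = 9·324 − 2500 = 416;  nΣy²−(Σy)² = 9·9141 − 38809 = 43460
  √(416·43460) = √18079360 = 4251.9831
r = 373 / 4251.9831 = 0.0877

0.0877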